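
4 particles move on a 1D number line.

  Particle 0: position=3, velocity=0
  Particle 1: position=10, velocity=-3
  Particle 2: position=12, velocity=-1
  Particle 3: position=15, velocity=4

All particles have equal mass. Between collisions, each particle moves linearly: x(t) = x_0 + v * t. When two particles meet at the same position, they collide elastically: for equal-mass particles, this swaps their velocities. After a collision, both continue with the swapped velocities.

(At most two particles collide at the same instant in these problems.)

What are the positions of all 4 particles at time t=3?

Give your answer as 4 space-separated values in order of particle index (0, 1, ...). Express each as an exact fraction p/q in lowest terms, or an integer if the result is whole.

Collision at t=7/3: particles 0 and 1 swap velocities; positions: p0=3 p1=3 p2=29/3 p3=73/3; velocities now: v0=-3 v1=0 v2=-1 v3=4
Advance to t=3 (no further collisions before then); velocities: v0=-3 v1=0 v2=-1 v3=4; positions = 1 3 9 27

Answer: 1 3 9 27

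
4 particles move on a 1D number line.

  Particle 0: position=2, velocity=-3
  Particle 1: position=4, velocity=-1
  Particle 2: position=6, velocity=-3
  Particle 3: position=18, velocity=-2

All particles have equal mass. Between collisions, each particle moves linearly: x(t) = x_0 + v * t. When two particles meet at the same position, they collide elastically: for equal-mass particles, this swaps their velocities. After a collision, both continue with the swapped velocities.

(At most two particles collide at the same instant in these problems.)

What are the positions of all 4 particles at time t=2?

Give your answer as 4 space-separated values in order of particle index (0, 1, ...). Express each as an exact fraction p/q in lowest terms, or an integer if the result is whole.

Collision at t=1: particles 1 and 2 swap velocities; positions: p0=-1 p1=3 p2=3 p3=16; velocities now: v0=-3 v1=-3 v2=-1 v3=-2
Advance to t=2 (no further collisions before then); velocities: v0=-3 v1=-3 v2=-1 v3=-2; positions = -4 0 2 14

Answer: -4 0 2 14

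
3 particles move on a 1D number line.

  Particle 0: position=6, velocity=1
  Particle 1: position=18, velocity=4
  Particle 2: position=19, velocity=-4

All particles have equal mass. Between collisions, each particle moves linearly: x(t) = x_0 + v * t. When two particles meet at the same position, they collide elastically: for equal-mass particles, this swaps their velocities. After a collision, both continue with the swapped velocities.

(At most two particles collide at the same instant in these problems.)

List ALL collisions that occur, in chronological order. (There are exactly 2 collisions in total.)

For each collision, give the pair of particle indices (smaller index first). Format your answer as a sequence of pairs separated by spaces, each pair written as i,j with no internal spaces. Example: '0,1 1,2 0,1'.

Answer: 1,2 0,1

Derivation:
Collision at t=1/8: particles 1 and 2 swap velocities; positions: p0=49/8 p1=37/2 p2=37/2; velocities now: v0=1 v1=-4 v2=4
Collision at t=13/5: particles 0 and 1 swap velocities; positions: p0=43/5 p1=43/5 p2=142/5; velocities now: v0=-4 v1=1 v2=4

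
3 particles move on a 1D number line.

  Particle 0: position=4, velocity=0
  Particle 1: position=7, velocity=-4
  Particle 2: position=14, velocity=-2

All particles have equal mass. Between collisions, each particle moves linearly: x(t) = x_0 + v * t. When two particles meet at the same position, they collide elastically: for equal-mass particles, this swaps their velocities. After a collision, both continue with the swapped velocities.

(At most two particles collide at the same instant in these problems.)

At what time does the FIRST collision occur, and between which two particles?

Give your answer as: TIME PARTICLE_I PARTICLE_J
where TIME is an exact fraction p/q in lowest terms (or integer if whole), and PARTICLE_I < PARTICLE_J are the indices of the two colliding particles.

Pair (0,1): pos 4,7 vel 0,-4 -> gap=3, closing at 4/unit, collide at t=3/4
Pair (1,2): pos 7,14 vel -4,-2 -> not approaching (rel speed -2 <= 0)
Earliest collision: t=3/4 between 0 and 1

Answer: 3/4 0 1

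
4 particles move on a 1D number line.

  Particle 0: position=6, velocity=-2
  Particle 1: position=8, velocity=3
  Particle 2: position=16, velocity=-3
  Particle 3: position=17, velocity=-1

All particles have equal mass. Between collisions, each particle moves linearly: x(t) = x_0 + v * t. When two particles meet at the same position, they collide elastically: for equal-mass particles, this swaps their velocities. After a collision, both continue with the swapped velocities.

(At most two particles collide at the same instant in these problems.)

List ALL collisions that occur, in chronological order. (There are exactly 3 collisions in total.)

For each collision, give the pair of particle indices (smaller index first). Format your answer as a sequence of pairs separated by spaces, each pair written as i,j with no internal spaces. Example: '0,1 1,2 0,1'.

Answer: 1,2 2,3 0,1

Derivation:
Collision at t=4/3: particles 1 and 2 swap velocities; positions: p0=10/3 p1=12 p2=12 p3=47/3; velocities now: v0=-2 v1=-3 v2=3 v3=-1
Collision at t=9/4: particles 2 and 3 swap velocities; positions: p0=3/2 p1=37/4 p2=59/4 p3=59/4; velocities now: v0=-2 v1=-3 v2=-1 v3=3
Collision at t=10: particles 0 and 1 swap velocities; positions: p0=-14 p1=-14 p2=7 p3=38; velocities now: v0=-3 v1=-2 v2=-1 v3=3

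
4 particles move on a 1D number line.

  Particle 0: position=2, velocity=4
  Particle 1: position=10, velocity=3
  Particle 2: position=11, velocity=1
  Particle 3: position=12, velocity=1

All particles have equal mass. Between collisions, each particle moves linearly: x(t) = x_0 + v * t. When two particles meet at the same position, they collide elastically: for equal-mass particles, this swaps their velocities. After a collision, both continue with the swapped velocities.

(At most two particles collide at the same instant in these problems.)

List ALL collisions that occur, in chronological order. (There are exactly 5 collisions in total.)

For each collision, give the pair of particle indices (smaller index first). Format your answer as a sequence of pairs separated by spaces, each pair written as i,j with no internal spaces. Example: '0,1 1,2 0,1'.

Collision at t=1/2: particles 1 and 2 swap velocities; positions: p0=4 p1=23/2 p2=23/2 p3=25/2; velocities now: v0=4 v1=1 v2=3 v3=1
Collision at t=1: particles 2 and 3 swap velocities; positions: p0=6 p1=12 p2=13 p3=13; velocities now: v0=4 v1=1 v2=1 v3=3
Collision at t=3: particles 0 and 1 swap velocities; positions: p0=14 p1=14 p2=15 p3=19; velocities now: v0=1 v1=4 v2=1 v3=3
Collision at t=10/3: particles 1 and 2 swap velocities; positions: p0=43/3 p1=46/3 p2=46/3 p3=20; velocities now: v0=1 v1=1 v2=4 v3=3
Collision at t=8: particles 2 and 3 swap velocities; positions: p0=19 p1=20 p2=34 p3=34; velocities now: v0=1 v1=1 v2=3 v3=4

Answer: 1,2 2,3 0,1 1,2 2,3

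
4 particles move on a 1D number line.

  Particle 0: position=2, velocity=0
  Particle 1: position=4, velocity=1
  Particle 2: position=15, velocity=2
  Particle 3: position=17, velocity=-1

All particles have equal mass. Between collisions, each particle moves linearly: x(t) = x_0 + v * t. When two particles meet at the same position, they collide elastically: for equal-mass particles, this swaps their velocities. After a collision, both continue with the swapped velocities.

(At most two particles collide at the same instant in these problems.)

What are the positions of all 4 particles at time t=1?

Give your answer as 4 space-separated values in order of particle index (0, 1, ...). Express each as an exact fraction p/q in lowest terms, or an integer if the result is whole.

Collision at t=2/3: particles 2 and 3 swap velocities; positions: p0=2 p1=14/3 p2=49/3 p3=49/3; velocities now: v0=0 v1=1 v2=-1 v3=2
Advance to t=1 (no further collisions before then); velocities: v0=0 v1=1 v2=-1 v3=2; positions = 2 5 16 17

Answer: 2 5 16 17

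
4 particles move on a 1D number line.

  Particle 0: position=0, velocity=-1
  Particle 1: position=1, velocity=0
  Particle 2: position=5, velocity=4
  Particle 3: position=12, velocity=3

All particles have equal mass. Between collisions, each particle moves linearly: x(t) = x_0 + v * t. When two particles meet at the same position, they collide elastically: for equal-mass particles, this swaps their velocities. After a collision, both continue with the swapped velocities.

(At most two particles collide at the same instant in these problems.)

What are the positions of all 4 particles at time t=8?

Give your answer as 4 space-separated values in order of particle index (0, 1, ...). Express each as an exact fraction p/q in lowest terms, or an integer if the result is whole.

Answer: -8 1 36 37

Derivation:
Collision at t=7: particles 2 and 3 swap velocities; positions: p0=-7 p1=1 p2=33 p3=33; velocities now: v0=-1 v1=0 v2=3 v3=4
Advance to t=8 (no further collisions before then); velocities: v0=-1 v1=0 v2=3 v3=4; positions = -8 1 36 37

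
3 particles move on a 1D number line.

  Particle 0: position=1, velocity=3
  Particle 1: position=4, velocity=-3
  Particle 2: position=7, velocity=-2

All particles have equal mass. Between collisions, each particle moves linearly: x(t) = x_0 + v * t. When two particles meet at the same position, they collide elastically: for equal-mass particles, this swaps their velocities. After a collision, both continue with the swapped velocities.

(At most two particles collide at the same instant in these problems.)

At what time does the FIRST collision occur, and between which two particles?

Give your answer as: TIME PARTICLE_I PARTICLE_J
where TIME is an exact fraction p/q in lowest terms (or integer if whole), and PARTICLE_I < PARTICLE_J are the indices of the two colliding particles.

Answer: 1/2 0 1

Derivation:
Pair (0,1): pos 1,4 vel 3,-3 -> gap=3, closing at 6/unit, collide at t=1/2
Pair (1,2): pos 4,7 vel -3,-2 -> not approaching (rel speed -1 <= 0)
Earliest collision: t=1/2 between 0 and 1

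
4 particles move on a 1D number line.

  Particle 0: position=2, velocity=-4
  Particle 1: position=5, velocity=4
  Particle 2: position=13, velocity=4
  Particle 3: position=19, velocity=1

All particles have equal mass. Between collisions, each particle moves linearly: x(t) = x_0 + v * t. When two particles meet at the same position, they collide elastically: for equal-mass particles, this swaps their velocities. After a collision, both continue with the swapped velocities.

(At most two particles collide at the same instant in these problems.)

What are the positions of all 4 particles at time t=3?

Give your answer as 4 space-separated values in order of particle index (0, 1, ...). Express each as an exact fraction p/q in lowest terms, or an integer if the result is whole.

Collision at t=2: particles 2 and 3 swap velocities; positions: p0=-6 p1=13 p2=21 p3=21; velocities now: v0=-4 v1=4 v2=1 v3=4
Advance to t=3 (no further collisions before then); velocities: v0=-4 v1=4 v2=1 v3=4; positions = -10 17 22 25

Answer: -10 17 22 25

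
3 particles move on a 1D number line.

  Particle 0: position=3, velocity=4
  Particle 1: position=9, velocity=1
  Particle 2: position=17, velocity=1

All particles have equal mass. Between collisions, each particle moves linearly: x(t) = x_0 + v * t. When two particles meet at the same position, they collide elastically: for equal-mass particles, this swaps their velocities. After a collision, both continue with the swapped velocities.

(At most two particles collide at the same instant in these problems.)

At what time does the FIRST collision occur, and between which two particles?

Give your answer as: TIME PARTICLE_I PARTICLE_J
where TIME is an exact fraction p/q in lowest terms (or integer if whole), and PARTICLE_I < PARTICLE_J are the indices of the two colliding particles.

Pair (0,1): pos 3,9 vel 4,1 -> gap=6, closing at 3/unit, collide at t=2
Pair (1,2): pos 9,17 vel 1,1 -> not approaching (rel speed 0 <= 0)
Earliest collision: t=2 between 0 and 1

Answer: 2 0 1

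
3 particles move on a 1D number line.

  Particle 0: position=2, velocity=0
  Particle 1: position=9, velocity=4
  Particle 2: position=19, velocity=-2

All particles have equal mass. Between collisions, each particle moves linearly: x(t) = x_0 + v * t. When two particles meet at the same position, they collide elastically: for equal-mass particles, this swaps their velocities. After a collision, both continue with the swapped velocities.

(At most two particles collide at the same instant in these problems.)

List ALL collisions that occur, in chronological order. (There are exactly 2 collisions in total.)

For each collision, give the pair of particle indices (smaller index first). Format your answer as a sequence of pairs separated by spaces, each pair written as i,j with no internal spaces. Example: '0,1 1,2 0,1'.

Collision at t=5/3: particles 1 and 2 swap velocities; positions: p0=2 p1=47/3 p2=47/3; velocities now: v0=0 v1=-2 v2=4
Collision at t=17/2: particles 0 and 1 swap velocities; positions: p0=2 p1=2 p2=43; velocities now: v0=-2 v1=0 v2=4

Answer: 1,2 0,1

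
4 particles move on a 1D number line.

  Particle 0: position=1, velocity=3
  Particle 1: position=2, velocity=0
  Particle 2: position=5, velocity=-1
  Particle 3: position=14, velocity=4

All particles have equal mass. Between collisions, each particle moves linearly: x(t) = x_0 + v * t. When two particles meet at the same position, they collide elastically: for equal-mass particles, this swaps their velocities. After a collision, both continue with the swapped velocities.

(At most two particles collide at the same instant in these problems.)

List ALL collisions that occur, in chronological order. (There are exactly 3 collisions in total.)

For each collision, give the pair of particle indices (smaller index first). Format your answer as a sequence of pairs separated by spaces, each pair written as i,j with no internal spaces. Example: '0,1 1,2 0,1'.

Answer: 0,1 1,2 0,1

Derivation:
Collision at t=1/3: particles 0 and 1 swap velocities; positions: p0=2 p1=2 p2=14/3 p3=46/3; velocities now: v0=0 v1=3 v2=-1 v3=4
Collision at t=1: particles 1 and 2 swap velocities; positions: p0=2 p1=4 p2=4 p3=18; velocities now: v0=0 v1=-1 v2=3 v3=4
Collision at t=3: particles 0 and 1 swap velocities; positions: p0=2 p1=2 p2=10 p3=26; velocities now: v0=-1 v1=0 v2=3 v3=4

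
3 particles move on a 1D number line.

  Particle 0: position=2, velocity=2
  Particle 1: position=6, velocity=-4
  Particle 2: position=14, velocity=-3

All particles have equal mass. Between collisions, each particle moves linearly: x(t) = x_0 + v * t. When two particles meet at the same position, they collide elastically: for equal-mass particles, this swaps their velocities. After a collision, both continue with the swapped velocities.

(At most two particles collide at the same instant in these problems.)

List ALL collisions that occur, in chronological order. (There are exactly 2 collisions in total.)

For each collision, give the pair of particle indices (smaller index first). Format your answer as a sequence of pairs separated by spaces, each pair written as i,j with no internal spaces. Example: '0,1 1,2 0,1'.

Collision at t=2/3: particles 0 and 1 swap velocities; positions: p0=10/3 p1=10/3 p2=12; velocities now: v0=-4 v1=2 v2=-3
Collision at t=12/5: particles 1 and 2 swap velocities; positions: p0=-18/5 p1=34/5 p2=34/5; velocities now: v0=-4 v1=-3 v2=2

Answer: 0,1 1,2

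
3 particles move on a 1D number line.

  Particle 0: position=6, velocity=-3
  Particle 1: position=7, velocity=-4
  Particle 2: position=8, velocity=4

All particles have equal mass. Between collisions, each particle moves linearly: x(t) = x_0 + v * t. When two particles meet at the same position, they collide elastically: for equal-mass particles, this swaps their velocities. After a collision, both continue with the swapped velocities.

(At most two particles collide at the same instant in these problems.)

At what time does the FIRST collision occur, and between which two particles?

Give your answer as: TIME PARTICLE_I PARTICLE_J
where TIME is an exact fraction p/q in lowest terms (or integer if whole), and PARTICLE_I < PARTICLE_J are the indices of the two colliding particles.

Pair (0,1): pos 6,7 vel -3,-4 -> gap=1, closing at 1/unit, collide at t=1
Pair (1,2): pos 7,8 vel -4,4 -> not approaching (rel speed -8 <= 0)
Earliest collision: t=1 between 0 and 1

Answer: 1 0 1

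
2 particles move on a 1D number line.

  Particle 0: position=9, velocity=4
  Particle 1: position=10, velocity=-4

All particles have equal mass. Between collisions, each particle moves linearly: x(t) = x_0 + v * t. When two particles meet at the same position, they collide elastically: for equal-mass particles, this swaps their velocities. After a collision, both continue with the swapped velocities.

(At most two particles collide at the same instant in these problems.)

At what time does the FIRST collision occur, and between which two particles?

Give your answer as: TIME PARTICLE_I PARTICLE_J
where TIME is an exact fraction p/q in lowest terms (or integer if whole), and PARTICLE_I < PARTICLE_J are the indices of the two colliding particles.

Answer: 1/8 0 1

Derivation:
Pair (0,1): pos 9,10 vel 4,-4 -> gap=1, closing at 8/unit, collide at t=1/8
Earliest collision: t=1/8 between 0 and 1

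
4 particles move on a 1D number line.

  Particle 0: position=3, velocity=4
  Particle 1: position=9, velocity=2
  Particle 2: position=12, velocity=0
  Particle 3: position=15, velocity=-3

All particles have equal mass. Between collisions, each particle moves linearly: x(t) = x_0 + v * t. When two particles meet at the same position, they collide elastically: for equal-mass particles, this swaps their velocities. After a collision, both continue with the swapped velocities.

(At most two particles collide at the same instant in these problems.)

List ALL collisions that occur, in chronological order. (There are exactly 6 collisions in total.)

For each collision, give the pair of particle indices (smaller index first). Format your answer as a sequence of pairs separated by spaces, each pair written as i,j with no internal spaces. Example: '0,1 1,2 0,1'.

Answer: 2,3 1,2 2,3 0,1 1,2 2,3

Derivation:
Collision at t=1: particles 2 and 3 swap velocities; positions: p0=7 p1=11 p2=12 p3=12; velocities now: v0=4 v1=2 v2=-3 v3=0
Collision at t=6/5: particles 1 and 2 swap velocities; positions: p0=39/5 p1=57/5 p2=57/5 p3=12; velocities now: v0=4 v1=-3 v2=2 v3=0
Collision at t=3/2: particles 2 and 3 swap velocities; positions: p0=9 p1=21/2 p2=12 p3=12; velocities now: v0=4 v1=-3 v2=0 v3=2
Collision at t=12/7: particles 0 and 1 swap velocities; positions: p0=69/7 p1=69/7 p2=12 p3=87/7; velocities now: v0=-3 v1=4 v2=0 v3=2
Collision at t=9/4: particles 1 and 2 swap velocities; positions: p0=33/4 p1=12 p2=12 p3=27/2; velocities now: v0=-3 v1=0 v2=4 v3=2
Collision at t=3: particles 2 and 3 swap velocities; positions: p0=6 p1=12 p2=15 p3=15; velocities now: v0=-3 v1=0 v2=2 v3=4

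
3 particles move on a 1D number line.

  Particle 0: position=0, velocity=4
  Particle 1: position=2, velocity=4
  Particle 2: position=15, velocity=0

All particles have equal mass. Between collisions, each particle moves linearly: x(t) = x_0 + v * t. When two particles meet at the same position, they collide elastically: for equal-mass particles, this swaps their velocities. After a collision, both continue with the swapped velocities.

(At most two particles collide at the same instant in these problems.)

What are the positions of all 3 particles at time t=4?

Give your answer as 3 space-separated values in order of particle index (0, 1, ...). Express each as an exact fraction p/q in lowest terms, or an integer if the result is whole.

Answer: 15 16 18

Derivation:
Collision at t=13/4: particles 1 and 2 swap velocities; positions: p0=13 p1=15 p2=15; velocities now: v0=4 v1=0 v2=4
Collision at t=15/4: particles 0 and 1 swap velocities; positions: p0=15 p1=15 p2=17; velocities now: v0=0 v1=4 v2=4
Advance to t=4 (no further collisions before then); velocities: v0=0 v1=4 v2=4; positions = 15 16 18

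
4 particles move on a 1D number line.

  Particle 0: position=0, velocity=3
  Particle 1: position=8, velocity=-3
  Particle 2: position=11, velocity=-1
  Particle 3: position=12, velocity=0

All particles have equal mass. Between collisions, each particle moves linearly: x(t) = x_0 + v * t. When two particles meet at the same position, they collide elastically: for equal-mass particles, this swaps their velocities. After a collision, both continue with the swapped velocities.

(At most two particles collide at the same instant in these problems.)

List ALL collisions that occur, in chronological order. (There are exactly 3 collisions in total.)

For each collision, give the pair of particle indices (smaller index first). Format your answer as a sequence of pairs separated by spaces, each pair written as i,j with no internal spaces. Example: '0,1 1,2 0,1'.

Answer: 0,1 1,2 2,3

Derivation:
Collision at t=4/3: particles 0 and 1 swap velocities; positions: p0=4 p1=4 p2=29/3 p3=12; velocities now: v0=-3 v1=3 v2=-1 v3=0
Collision at t=11/4: particles 1 and 2 swap velocities; positions: p0=-1/4 p1=33/4 p2=33/4 p3=12; velocities now: v0=-3 v1=-1 v2=3 v3=0
Collision at t=4: particles 2 and 3 swap velocities; positions: p0=-4 p1=7 p2=12 p3=12; velocities now: v0=-3 v1=-1 v2=0 v3=3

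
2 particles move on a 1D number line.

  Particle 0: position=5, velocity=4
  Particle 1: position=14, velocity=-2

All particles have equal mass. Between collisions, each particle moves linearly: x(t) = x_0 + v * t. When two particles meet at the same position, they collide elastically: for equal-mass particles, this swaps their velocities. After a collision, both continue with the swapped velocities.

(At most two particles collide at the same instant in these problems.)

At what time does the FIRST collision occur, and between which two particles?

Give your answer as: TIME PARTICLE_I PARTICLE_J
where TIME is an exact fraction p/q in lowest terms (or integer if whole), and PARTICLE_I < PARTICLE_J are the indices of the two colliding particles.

Answer: 3/2 0 1

Derivation:
Pair (0,1): pos 5,14 vel 4,-2 -> gap=9, closing at 6/unit, collide at t=3/2
Earliest collision: t=3/2 between 0 and 1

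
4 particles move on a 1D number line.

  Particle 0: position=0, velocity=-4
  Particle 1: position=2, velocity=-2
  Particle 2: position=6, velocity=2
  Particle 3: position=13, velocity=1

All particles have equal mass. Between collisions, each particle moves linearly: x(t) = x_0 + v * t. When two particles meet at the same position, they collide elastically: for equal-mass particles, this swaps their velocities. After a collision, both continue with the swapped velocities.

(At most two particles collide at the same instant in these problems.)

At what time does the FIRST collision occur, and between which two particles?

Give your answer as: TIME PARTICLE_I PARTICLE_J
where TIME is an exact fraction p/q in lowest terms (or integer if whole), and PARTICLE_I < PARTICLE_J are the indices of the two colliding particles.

Pair (0,1): pos 0,2 vel -4,-2 -> not approaching (rel speed -2 <= 0)
Pair (1,2): pos 2,6 vel -2,2 -> not approaching (rel speed -4 <= 0)
Pair (2,3): pos 6,13 vel 2,1 -> gap=7, closing at 1/unit, collide at t=7
Earliest collision: t=7 between 2 and 3

Answer: 7 2 3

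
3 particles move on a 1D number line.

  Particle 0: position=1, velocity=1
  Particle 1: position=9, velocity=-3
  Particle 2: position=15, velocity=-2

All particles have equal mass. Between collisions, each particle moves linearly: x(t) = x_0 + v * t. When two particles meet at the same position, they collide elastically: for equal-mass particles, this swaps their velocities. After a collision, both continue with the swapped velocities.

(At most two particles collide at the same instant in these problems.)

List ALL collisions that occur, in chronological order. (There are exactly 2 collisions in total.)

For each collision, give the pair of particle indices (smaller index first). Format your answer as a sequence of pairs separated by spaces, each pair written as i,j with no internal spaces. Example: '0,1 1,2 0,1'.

Answer: 0,1 1,2

Derivation:
Collision at t=2: particles 0 and 1 swap velocities; positions: p0=3 p1=3 p2=11; velocities now: v0=-3 v1=1 v2=-2
Collision at t=14/3: particles 1 and 2 swap velocities; positions: p0=-5 p1=17/3 p2=17/3; velocities now: v0=-3 v1=-2 v2=1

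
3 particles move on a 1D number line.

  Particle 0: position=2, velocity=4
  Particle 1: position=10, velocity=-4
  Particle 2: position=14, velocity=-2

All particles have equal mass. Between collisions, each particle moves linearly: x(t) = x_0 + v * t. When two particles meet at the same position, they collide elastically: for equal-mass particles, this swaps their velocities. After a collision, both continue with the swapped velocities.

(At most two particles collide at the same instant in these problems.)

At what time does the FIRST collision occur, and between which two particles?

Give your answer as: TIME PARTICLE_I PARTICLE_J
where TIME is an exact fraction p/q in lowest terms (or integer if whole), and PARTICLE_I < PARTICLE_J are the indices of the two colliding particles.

Answer: 1 0 1

Derivation:
Pair (0,1): pos 2,10 vel 4,-4 -> gap=8, closing at 8/unit, collide at t=1
Pair (1,2): pos 10,14 vel -4,-2 -> not approaching (rel speed -2 <= 0)
Earliest collision: t=1 between 0 and 1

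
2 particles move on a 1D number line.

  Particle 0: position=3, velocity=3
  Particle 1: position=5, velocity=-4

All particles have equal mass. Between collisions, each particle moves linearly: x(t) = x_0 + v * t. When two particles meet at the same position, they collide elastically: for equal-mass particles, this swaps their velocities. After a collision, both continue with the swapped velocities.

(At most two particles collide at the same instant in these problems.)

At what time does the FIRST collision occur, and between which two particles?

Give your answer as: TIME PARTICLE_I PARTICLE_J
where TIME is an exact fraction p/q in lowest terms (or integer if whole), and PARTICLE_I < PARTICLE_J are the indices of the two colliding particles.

Pair (0,1): pos 3,5 vel 3,-4 -> gap=2, closing at 7/unit, collide at t=2/7
Earliest collision: t=2/7 between 0 and 1

Answer: 2/7 0 1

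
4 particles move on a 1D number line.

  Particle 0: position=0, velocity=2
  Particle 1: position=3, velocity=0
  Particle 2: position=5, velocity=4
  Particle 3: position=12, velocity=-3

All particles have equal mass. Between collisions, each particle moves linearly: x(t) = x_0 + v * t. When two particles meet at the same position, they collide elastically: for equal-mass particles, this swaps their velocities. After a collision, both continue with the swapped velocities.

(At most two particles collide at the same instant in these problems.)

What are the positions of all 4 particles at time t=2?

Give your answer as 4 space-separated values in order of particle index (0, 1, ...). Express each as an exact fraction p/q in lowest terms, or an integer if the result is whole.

Answer: 3 4 6 13

Derivation:
Collision at t=1: particles 2 and 3 swap velocities; positions: p0=2 p1=3 p2=9 p3=9; velocities now: v0=2 v1=0 v2=-3 v3=4
Collision at t=3/2: particles 0 and 1 swap velocities; positions: p0=3 p1=3 p2=15/2 p3=11; velocities now: v0=0 v1=2 v2=-3 v3=4
Advance to t=2 (no further collisions before then); velocities: v0=0 v1=2 v2=-3 v3=4; positions = 3 4 6 13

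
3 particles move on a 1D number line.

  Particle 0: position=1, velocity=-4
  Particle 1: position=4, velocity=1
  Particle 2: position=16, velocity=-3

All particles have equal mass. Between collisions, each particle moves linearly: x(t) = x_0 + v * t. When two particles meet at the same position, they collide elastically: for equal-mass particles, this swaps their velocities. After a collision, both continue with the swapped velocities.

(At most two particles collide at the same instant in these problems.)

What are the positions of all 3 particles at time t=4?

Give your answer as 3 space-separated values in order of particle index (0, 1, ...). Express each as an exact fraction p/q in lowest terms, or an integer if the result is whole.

Answer: -15 4 8

Derivation:
Collision at t=3: particles 1 and 2 swap velocities; positions: p0=-11 p1=7 p2=7; velocities now: v0=-4 v1=-3 v2=1
Advance to t=4 (no further collisions before then); velocities: v0=-4 v1=-3 v2=1; positions = -15 4 8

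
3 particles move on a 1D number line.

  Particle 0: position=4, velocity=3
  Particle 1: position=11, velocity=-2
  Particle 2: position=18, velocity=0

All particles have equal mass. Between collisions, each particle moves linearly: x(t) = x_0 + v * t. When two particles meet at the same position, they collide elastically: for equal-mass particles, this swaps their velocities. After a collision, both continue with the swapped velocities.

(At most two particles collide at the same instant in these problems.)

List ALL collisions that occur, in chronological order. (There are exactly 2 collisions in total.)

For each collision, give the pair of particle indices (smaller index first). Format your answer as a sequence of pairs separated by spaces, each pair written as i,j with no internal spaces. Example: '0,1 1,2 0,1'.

Collision at t=7/5: particles 0 and 1 swap velocities; positions: p0=41/5 p1=41/5 p2=18; velocities now: v0=-2 v1=3 v2=0
Collision at t=14/3: particles 1 and 2 swap velocities; positions: p0=5/3 p1=18 p2=18; velocities now: v0=-2 v1=0 v2=3

Answer: 0,1 1,2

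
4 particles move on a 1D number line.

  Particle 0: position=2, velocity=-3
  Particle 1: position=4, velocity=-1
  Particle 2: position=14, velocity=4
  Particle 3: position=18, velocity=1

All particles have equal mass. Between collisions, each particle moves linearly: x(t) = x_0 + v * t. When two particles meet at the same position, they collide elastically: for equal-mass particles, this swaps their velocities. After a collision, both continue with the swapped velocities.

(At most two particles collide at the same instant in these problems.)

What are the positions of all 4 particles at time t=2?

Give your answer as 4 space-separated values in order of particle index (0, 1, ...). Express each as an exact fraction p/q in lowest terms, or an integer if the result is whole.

Collision at t=4/3: particles 2 and 3 swap velocities; positions: p0=-2 p1=8/3 p2=58/3 p3=58/3; velocities now: v0=-3 v1=-1 v2=1 v3=4
Advance to t=2 (no further collisions before then); velocities: v0=-3 v1=-1 v2=1 v3=4; positions = -4 2 20 22

Answer: -4 2 20 22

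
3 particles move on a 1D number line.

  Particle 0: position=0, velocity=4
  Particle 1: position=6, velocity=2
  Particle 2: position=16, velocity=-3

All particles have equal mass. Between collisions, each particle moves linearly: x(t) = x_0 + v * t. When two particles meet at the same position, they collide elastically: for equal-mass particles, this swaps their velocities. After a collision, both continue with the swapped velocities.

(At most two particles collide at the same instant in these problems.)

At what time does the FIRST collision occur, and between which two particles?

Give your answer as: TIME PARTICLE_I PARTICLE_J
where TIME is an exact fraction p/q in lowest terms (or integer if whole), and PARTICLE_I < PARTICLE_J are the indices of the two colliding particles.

Pair (0,1): pos 0,6 vel 4,2 -> gap=6, closing at 2/unit, collide at t=3
Pair (1,2): pos 6,16 vel 2,-3 -> gap=10, closing at 5/unit, collide at t=2
Earliest collision: t=2 between 1 and 2

Answer: 2 1 2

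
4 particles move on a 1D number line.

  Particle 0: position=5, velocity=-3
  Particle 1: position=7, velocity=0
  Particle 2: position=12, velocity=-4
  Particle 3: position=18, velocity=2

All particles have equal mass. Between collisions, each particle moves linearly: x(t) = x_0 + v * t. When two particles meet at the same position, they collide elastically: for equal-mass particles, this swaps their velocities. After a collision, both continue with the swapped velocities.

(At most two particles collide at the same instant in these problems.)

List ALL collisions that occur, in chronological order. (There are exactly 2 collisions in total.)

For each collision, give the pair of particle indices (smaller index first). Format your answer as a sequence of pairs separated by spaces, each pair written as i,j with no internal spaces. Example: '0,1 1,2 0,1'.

Answer: 1,2 0,1

Derivation:
Collision at t=5/4: particles 1 and 2 swap velocities; positions: p0=5/4 p1=7 p2=7 p3=41/2; velocities now: v0=-3 v1=-4 v2=0 v3=2
Collision at t=7: particles 0 and 1 swap velocities; positions: p0=-16 p1=-16 p2=7 p3=32; velocities now: v0=-4 v1=-3 v2=0 v3=2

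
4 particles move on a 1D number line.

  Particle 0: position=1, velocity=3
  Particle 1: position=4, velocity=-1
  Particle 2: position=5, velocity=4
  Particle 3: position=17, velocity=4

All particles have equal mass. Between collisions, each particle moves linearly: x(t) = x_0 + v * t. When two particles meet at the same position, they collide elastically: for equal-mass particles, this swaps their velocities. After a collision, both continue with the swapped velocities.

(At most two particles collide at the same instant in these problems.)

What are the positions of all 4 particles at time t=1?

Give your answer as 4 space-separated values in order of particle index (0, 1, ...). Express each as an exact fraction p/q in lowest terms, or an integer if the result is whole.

Answer: 3 4 9 21

Derivation:
Collision at t=3/4: particles 0 and 1 swap velocities; positions: p0=13/4 p1=13/4 p2=8 p3=20; velocities now: v0=-1 v1=3 v2=4 v3=4
Advance to t=1 (no further collisions before then); velocities: v0=-1 v1=3 v2=4 v3=4; positions = 3 4 9 21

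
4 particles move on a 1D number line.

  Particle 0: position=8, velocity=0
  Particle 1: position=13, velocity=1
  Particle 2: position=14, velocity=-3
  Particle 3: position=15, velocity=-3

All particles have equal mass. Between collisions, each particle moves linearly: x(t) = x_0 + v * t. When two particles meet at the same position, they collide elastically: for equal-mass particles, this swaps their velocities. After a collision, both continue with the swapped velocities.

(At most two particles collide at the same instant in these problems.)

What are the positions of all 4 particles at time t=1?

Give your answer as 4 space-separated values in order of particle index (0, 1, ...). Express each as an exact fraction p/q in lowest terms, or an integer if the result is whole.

Answer: 8 11 12 14

Derivation:
Collision at t=1/4: particles 1 and 2 swap velocities; positions: p0=8 p1=53/4 p2=53/4 p3=57/4; velocities now: v0=0 v1=-3 v2=1 v3=-3
Collision at t=1/2: particles 2 and 3 swap velocities; positions: p0=8 p1=25/2 p2=27/2 p3=27/2; velocities now: v0=0 v1=-3 v2=-3 v3=1
Advance to t=1 (no further collisions before then); velocities: v0=0 v1=-3 v2=-3 v3=1; positions = 8 11 12 14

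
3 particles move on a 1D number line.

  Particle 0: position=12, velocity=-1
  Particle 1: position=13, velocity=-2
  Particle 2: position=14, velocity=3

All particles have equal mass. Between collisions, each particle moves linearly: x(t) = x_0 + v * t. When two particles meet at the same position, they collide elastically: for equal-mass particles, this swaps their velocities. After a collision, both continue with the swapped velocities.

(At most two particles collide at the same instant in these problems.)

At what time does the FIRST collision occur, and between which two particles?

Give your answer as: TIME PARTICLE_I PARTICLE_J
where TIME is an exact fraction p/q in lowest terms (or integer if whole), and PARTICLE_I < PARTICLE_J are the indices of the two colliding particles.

Answer: 1 0 1

Derivation:
Pair (0,1): pos 12,13 vel -1,-2 -> gap=1, closing at 1/unit, collide at t=1
Pair (1,2): pos 13,14 vel -2,3 -> not approaching (rel speed -5 <= 0)
Earliest collision: t=1 between 0 and 1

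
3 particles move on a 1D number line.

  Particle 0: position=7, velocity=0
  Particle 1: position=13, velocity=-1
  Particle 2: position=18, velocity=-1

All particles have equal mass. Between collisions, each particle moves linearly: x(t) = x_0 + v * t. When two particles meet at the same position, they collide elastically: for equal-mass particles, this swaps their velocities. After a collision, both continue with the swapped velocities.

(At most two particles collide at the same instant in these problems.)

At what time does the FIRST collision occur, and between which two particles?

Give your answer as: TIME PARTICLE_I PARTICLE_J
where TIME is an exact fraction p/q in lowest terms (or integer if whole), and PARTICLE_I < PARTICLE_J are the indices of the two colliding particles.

Answer: 6 0 1

Derivation:
Pair (0,1): pos 7,13 vel 0,-1 -> gap=6, closing at 1/unit, collide at t=6
Pair (1,2): pos 13,18 vel -1,-1 -> not approaching (rel speed 0 <= 0)
Earliest collision: t=6 between 0 and 1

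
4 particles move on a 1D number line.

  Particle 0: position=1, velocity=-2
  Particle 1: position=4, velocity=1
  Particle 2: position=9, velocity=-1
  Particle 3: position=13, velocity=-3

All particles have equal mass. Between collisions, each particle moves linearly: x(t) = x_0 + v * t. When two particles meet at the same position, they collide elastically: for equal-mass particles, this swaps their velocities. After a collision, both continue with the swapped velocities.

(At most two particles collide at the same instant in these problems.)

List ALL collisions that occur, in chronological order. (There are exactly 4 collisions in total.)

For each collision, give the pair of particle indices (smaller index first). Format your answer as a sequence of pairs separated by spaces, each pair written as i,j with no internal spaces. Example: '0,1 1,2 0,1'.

Collision at t=2: particles 2 and 3 swap velocities; positions: p0=-3 p1=6 p2=7 p3=7; velocities now: v0=-2 v1=1 v2=-3 v3=-1
Collision at t=9/4: particles 1 and 2 swap velocities; positions: p0=-7/2 p1=25/4 p2=25/4 p3=27/4; velocities now: v0=-2 v1=-3 v2=1 v3=-1
Collision at t=5/2: particles 2 and 3 swap velocities; positions: p0=-4 p1=11/2 p2=13/2 p3=13/2; velocities now: v0=-2 v1=-3 v2=-1 v3=1
Collision at t=12: particles 0 and 1 swap velocities; positions: p0=-23 p1=-23 p2=-3 p3=16; velocities now: v0=-3 v1=-2 v2=-1 v3=1

Answer: 2,3 1,2 2,3 0,1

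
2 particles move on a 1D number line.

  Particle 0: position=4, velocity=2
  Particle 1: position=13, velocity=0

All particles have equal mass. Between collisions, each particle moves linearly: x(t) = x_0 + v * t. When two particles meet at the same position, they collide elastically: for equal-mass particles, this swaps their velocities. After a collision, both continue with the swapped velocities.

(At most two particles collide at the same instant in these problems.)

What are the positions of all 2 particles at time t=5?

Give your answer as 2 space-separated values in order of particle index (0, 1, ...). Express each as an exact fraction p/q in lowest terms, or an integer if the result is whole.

Answer: 13 14

Derivation:
Collision at t=9/2: particles 0 and 1 swap velocities; positions: p0=13 p1=13; velocities now: v0=0 v1=2
Advance to t=5 (no further collisions before then); velocities: v0=0 v1=2; positions = 13 14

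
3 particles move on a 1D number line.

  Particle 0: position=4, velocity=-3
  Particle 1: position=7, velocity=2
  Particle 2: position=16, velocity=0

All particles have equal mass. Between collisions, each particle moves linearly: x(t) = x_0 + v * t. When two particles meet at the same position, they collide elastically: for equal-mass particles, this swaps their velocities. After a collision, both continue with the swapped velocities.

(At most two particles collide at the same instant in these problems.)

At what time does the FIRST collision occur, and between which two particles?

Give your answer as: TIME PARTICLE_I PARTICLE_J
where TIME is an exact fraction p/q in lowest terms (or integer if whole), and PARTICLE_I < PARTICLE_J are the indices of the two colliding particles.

Pair (0,1): pos 4,7 vel -3,2 -> not approaching (rel speed -5 <= 0)
Pair (1,2): pos 7,16 vel 2,0 -> gap=9, closing at 2/unit, collide at t=9/2
Earliest collision: t=9/2 between 1 and 2

Answer: 9/2 1 2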